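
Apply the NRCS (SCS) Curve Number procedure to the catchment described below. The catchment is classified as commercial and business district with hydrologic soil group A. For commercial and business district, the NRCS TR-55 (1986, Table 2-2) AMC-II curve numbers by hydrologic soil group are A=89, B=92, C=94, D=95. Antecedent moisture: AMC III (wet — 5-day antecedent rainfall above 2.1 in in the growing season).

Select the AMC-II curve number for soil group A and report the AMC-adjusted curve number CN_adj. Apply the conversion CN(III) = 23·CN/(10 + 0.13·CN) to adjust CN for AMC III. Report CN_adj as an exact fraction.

CN_adj = 204700/2157 ≈ 94.900

NRCS table: commercial and business district, soil group A → CN(II) = 89
Adjust CN=89 to AMC III: 23·89/(10 + 0.13·89) → 2047 ÷ (2157/100) = 204700/2157 ≈ 94.900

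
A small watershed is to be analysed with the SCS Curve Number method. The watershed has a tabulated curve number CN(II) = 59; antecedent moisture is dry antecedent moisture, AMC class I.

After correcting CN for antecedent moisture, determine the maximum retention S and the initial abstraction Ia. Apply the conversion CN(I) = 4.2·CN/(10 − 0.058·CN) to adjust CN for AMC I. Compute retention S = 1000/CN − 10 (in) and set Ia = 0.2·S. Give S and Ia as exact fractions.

S = 20500/1239 in ≈ 16.546 in; Ia = 4100/1239 in ≈ 3.309 in

CN(I) from CN(II)=59: (4.2·59)/(10 − 0.058·59) = 123900/3289 ≈ 37.671
S = 1000/(123900/3289) − 10 = 20500/1239 in ≈ 16.546 in
Ia = 0.2·(20500/1239) = 4100/1239 in ≈ 3.309 in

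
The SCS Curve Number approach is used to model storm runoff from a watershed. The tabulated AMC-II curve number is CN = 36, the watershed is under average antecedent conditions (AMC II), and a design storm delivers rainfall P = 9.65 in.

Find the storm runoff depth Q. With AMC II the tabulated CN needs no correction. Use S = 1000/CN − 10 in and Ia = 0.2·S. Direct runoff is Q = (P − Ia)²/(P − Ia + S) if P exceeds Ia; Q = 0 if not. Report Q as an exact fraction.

AMC II — tabulated CN = 36 applies directly.
Retention S: 1000/CN − 10 with CN=36.000 → S = 160/9 ≈ 17.778 in
Ia = 0.2S: 0.2·17.778 = 3.556 in (exactly 32/9)
Since P=9.650 > Ia=3.556: effective rainfall P−Ia = 1097/180 in
Runoff Q = (P−Ia)²/(P−Ia+S) = (6.094)²/(6.094+17.778) = 1203409/773460 ≈ 1.556 in

Q = 1203409/773460 in ≈ 1.556 in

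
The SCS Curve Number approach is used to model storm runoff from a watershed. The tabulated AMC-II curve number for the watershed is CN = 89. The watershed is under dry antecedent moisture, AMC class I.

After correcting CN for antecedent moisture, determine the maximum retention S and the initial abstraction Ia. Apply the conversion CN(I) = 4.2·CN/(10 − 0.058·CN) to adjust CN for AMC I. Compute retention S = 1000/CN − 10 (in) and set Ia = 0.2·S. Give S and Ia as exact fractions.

S = 5500/1869 in ≈ 2.943 in; Ia = 1100/1869 in ≈ 0.589 in

Adjust CN=89 to AMC I: 4.2·89/(10 − 0.058·89) → (1869/5) ÷ (2419/500) = 186900/2419 ≈ 77.263
Retention S: 1000/CN − 10 with CN=77.263 → S = 5500/1869 ≈ 2.943 in
Ia = 0.2S: 0.2·2.943 = 0.589 in (exactly 1100/1869)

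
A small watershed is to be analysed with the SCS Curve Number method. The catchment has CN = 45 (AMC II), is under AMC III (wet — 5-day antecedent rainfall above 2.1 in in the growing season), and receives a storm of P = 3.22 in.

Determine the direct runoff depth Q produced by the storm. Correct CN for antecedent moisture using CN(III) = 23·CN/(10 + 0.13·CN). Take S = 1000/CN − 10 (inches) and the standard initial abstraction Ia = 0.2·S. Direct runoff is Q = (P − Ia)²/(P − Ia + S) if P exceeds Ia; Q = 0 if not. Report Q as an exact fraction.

Q = 498494929/800334450 in ≈ 0.623 in

Adjust CN=45 to AMC III: 23·45/(10 + 0.13·45) → 1035 ÷ (317/20) = 20700/317 ≈ 65.300
S = 1000/(20700/317) − 10 = 1100/207 in ≈ 5.314 in
Ia = 0.2S: 0.2·5.314 = 1.063 in (exactly 220/207)
Since P=3.220 > Ia=1.063: effective rainfall P−Ia = 22327/10350 in
Runoff Q = (P−Ia)²/(P−Ia+S) = (2.157)²/(2.157+5.314) = 498494929/800334450 ≈ 0.623 in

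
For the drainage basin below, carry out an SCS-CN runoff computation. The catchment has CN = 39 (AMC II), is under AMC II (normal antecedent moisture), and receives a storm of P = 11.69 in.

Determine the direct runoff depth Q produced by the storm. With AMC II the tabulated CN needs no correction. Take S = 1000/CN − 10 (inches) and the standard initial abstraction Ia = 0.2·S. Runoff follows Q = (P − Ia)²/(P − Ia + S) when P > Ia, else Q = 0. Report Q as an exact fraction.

Q = 1114958881/368124900 in ≈ 3.029 in

Average conditions: CN = 39 (no AMC adjustment).
Max retention: S = 1000/39 − 10 = 610/39 in (≈ 15.641 in)
Ia = 0.2S: 0.2·15.641 = 3.128 in (exactly 122/39)
P − Ia = 11.690 − 3.128 = 33391/3900 ≈ 8.562 in (> 0, runoff occurs)
Runoff Q = (P−Ia)²/(P−Ia+S) = (8.562)²/(8.562+15.641) = 1114958881/368124900 ≈ 3.029 in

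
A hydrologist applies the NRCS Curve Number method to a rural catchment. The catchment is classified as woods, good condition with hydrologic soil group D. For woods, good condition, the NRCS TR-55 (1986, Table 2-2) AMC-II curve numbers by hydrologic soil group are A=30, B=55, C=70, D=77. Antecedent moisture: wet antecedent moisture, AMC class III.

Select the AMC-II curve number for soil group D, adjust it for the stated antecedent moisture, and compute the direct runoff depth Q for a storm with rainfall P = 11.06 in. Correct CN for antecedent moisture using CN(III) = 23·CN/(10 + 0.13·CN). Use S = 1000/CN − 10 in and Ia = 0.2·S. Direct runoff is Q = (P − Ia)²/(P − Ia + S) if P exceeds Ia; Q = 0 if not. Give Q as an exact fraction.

Q = 1728979561/179336850 in ≈ 9.641 in

NRCS table: woods, good condition, soil group D → CN(II) = 77
CN(III) from CN(II)=77: (23·77)/(10 + 0.13·77) = 7700/87 ≈ 88.506
Max retention: S = 1000/(7700/87) − 10 = 100/77 in (≈ 1.299 in)
Ia = 0.2·(100/77) = 20/77 in ≈ 0.260 in
Since P=11.060 > Ia=0.260: effective rainfall P−Ia = 41581/3850 in
Q: (41581/3850)² ÷ (46581/3850) = 1728979561/179336850 in (≈ 9.641 in)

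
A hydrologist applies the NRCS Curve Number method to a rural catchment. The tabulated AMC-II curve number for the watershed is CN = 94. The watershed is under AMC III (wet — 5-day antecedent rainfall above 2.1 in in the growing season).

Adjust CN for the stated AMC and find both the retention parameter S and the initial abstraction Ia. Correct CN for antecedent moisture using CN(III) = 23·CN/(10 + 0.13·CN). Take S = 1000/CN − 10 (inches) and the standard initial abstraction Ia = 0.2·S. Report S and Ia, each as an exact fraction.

S = 300/1081 in ≈ 0.278 in; Ia = 60/1081 in ≈ 0.056 in

Adjust CN=94 to AMC III: 23·94/(10 + 0.13·94) → 2162 ÷ (1111/50) = 108100/1111 ≈ 97.300
Max retention: S = 1000/(108100/1111) − 10 = 300/1081 in (≈ 0.278 in)
Initial abstraction Ia = S/5 = (300/1081)/5 = 60/1081 ≈ 0.056 in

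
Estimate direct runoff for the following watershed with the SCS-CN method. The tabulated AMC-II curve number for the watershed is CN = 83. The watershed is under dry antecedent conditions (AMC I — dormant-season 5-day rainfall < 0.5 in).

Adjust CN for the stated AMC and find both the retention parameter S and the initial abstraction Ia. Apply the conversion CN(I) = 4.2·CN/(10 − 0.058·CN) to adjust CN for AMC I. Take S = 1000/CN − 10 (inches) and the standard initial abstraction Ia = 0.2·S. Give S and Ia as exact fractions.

S = 8500/1743 in ≈ 4.877 in; Ia = 1700/1743 in ≈ 0.975 in

CN(I) from CN(II)=83: (4.2·83)/(10 − 0.058·83) = 174300/2593 ≈ 67.219
S = 1000/(174300/2593) − 10 = 8500/1743 in ≈ 4.877 in
Ia = 0.2S: 0.2·4.877 = 0.975 in (exactly 1700/1743)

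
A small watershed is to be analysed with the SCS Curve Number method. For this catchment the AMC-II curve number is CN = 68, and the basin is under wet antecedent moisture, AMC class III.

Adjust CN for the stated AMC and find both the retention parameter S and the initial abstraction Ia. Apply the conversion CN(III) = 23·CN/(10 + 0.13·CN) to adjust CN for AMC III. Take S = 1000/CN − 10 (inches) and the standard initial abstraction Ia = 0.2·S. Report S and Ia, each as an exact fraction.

Adjust CN=68 to AMC III: 23·68/(10 + 0.13·68) → 1564 ÷ (471/25) = 39100/471 ≈ 83.015
Max retention: S = 1000/(39100/471) − 10 = 800/391 in (≈ 2.046 in)
Ia = 0.2S: 0.2·2.046 = 0.409 in (exactly 160/391)

S = 800/391 in ≈ 2.046 in; Ia = 160/391 in ≈ 0.409 in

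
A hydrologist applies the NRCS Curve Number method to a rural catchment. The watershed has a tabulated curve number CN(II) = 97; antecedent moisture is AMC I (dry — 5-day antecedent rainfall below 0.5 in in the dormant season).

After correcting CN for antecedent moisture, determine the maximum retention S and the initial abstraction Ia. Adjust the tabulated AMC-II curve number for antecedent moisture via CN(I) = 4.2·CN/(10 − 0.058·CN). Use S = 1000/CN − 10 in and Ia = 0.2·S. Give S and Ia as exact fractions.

S = 500/679 in ≈ 0.736 in; Ia = 100/679 in ≈ 0.147 in

Dry (AMC I): CN(I) = 4.2·97/(10 − 0.058·97) = (2037/5)/(2187/500) = 67900/729 ≈ 93.141
Max retention: S = 1000/(67900/729) − 10 = 500/679 in (≈ 0.736 in)
Initial abstraction Ia = S/5 = (500/679)/5 = 100/679 ≈ 0.147 in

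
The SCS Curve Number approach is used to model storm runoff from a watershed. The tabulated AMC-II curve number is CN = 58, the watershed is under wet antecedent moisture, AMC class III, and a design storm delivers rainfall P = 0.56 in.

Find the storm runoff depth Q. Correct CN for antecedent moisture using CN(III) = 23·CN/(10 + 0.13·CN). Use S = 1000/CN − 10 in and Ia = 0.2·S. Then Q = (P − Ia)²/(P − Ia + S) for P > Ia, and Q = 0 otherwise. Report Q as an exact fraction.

Q = 0 in ≈ 0.000 in

CN(III) from CN(II)=58: (23·58)/(10 + 0.13·58) = 66700/877 ≈ 76.055
S = 1000/(66700/877) − 10 = 2100/667 in ≈ 3.148 in
Initial abstraction Ia = S/5 = (2100/667)/5 = 420/667 ≈ 0.630 in
P = 0.560 ≤ Ia = 0.630 in: entire storm abstracted, Q = 0.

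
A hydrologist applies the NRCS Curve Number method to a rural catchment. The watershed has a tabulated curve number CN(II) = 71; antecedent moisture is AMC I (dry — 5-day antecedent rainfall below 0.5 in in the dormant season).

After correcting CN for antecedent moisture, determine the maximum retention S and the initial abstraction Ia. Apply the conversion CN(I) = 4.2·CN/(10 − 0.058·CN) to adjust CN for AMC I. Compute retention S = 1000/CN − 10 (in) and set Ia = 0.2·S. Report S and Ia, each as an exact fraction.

CN(I) from CN(II)=71: (4.2·71)/(10 − 0.058·71) = 149100/2941 ≈ 50.697
Max retention: S = 1000/(149100/2941) − 10 = 14500/1491 in (≈ 9.725 in)
Initial abstraction Ia = S/5 = (14500/1491)/5 = 2900/1491 ≈ 1.945 in

S = 14500/1491 in ≈ 9.725 in; Ia = 2900/1491 in ≈ 1.945 in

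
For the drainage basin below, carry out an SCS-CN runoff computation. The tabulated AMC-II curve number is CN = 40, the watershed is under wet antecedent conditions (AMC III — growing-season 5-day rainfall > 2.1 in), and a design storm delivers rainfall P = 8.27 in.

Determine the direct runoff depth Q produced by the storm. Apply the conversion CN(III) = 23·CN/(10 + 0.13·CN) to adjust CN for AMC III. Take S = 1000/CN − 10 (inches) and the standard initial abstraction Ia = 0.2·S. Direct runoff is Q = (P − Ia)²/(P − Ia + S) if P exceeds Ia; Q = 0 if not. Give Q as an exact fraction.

Q = 256672441/71348300 in ≈ 3.597 in

CN(III) from CN(II)=40: (23·40)/(10 + 0.13·40) = 1150/19 ≈ 60.526
S = 1000/(1150/19) − 10 = 150/23 in ≈ 6.522 in
Ia = 0.2·(150/23) = 30/23 in ≈ 1.304 in
P − Ia = 8.270 − 1.304 = 16021/2300 ≈ 6.966 in (> 0, runoff occurs)
Q: (16021/2300)² ÷ (31021/2300) = 256672441/71348300 in (≈ 3.597 in)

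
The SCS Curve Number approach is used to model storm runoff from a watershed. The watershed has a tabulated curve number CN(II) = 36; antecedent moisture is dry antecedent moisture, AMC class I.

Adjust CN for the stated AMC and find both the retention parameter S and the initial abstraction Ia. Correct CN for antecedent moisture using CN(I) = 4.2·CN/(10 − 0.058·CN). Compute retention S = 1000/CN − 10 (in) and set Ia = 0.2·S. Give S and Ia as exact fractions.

S = 8000/189 in ≈ 42.328 in; Ia = 1600/189 in ≈ 8.466 in

Dry (AMC I): CN(I) = 4.2·36/(10 − 0.058·36) = (756/5)/(989/125) = 18900/989 ≈ 19.110
S = 1000/(18900/989) − 10 = 8000/189 in ≈ 42.328 in
Initial abstraction Ia = S/5 = (8000/189)/5 = 1600/189 ≈ 8.466 in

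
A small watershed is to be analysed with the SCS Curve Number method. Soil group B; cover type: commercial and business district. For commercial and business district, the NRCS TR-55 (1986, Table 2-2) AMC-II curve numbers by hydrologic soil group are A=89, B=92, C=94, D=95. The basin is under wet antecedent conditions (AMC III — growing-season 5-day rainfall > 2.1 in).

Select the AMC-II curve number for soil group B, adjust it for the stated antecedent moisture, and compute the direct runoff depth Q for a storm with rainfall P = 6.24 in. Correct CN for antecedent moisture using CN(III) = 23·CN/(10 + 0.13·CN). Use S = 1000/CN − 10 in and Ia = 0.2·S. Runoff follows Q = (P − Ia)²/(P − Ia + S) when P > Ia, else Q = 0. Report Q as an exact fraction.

NRCS table: commercial and business district, soil group B → CN(II) = 92
CN(III) from CN(II)=92: (23·92)/(10 + 0.13·92) = 52900/549 ≈ 96.357
Retention S: 1000/CN − 10 with CN=96.357 → S = 200/529 ≈ 0.378 in
Initial abstraction Ia = S/5 = (200/529)/5 = 40/529 ≈ 0.076 in
Since P=6.240 > Ia=0.076: effective rainfall P−Ia = 81524/13225 in
Q: (81524/13225)² ÷ (86524/13225) = 1661540644/286069975 in (≈ 5.808 in)

Q = 1661540644/286069975 in ≈ 5.808 in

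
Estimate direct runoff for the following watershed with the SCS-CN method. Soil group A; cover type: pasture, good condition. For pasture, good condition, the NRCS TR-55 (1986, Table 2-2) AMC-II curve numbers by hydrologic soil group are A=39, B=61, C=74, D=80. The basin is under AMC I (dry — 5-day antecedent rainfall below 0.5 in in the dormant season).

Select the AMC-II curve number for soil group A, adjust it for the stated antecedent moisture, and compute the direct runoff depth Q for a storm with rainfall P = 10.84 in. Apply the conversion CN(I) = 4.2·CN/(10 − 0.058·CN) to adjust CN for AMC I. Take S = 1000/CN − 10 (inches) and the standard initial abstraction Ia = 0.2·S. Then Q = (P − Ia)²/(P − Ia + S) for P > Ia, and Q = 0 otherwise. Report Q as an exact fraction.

NRCS table: pasture, good condition, soil group A → CN(II) = 39
Dry (AMC I): CN(I) = 4.2·39/(10 − 0.058·39) = (819/5)/(3869/500) = 81900/3869 ≈ 21.168
S = 1000/(81900/3869) − 10 = 30500/819 in ≈ 37.241 in
Ia = 0.2S: 0.2·37.241 = 7.448 in (exactly 6100/819)
P − Ia = 10.840 − 7.448 = 69449/20475 ≈ 3.392 in (> 0, runoff occurs)
Q: (69449/20475)² ÷ (831949/20475) = 4823163601/17034155775 in (≈ 0.283 in)

Q = 4823163601/17034155775 in ≈ 0.283 in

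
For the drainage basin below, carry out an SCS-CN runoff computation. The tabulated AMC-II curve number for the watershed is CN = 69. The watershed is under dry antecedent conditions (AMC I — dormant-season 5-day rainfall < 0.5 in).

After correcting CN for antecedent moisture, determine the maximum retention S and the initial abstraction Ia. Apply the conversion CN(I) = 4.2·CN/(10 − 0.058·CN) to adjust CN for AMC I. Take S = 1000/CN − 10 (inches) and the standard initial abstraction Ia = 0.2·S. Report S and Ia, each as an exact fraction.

Adjust CN=69 to AMC I: 4.2·69/(10 − 0.058·69) → (1449/5) ÷ (2999/500) = 144900/2999 ≈ 48.316
Max retention: S = 1000/(144900/2999) − 10 = 15500/1449 in (≈ 10.697 in)
Initial abstraction Ia = S/5 = (15500/1449)/5 = 3100/1449 ≈ 2.139 in

S = 15500/1449 in ≈ 10.697 in; Ia = 3100/1449 in ≈ 2.139 in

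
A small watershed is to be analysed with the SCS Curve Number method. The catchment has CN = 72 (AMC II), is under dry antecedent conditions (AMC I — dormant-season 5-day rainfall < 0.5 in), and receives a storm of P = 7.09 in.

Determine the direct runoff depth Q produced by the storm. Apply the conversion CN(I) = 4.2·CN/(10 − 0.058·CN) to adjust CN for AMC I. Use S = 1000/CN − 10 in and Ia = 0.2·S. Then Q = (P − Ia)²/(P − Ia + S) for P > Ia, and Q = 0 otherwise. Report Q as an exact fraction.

Dry (AMC I): CN(I) = 4.2·72/(10 − 0.058·72) = (1512/5)/(728/125) = 675/13 ≈ 51.923
Max retention: S = 1000/(675/13) − 10 = 250/27 in (≈ 9.259 in)
Ia = 0.2·(250/27) = 50/27 in ≈ 1.852 in
Excess rainfall: 7.090 − 1.852 = 5.238 in; P > Ia so Q > 0
Q: (14143/2700)² ÷ (39143/2700) = 200024449/105686100 in (≈ 1.893 in)

Q = 200024449/105686100 in ≈ 1.893 in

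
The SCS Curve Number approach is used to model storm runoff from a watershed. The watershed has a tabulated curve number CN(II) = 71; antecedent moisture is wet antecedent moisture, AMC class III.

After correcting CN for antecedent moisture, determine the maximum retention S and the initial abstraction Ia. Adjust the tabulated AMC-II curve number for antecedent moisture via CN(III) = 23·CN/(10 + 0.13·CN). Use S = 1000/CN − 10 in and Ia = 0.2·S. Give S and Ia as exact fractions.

Adjust CN=71 to AMC III: 23·71/(10 + 0.13·71) → 1633 ÷ (1923/100) = 163300/1923 ≈ 84.919
Retention S: 1000/CN − 10 with CN=84.919 → S = 2900/1633 ≈ 1.776 in
Initial abstraction Ia = S/5 = (2900/1633)/5 = 580/1633 ≈ 0.355 in

S = 2900/1633 in ≈ 1.776 in; Ia = 580/1633 in ≈ 0.355 in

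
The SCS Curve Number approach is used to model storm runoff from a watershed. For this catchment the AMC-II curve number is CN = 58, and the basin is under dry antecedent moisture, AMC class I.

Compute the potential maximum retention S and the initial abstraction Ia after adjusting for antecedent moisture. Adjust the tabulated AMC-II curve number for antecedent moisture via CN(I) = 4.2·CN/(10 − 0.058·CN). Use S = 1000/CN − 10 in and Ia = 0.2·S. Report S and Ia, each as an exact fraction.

CN(I) from CN(II)=58: (4.2·58)/(10 − 0.058·58) = 2900/79 ≈ 36.709
S = 1000/(2900/79) − 10 = 500/29 in ≈ 17.241 in
Ia = 0.2·(500/29) = 100/29 in ≈ 3.448 in

S = 500/29 in ≈ 17.241 in; Ia = 100/29 in ≈ 3.448 in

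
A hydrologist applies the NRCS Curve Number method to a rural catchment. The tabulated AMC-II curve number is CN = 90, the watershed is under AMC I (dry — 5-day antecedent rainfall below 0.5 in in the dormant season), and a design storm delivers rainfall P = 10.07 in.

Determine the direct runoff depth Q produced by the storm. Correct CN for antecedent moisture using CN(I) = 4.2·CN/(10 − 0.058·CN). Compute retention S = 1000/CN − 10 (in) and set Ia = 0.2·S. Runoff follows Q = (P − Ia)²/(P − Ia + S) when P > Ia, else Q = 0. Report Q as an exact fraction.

Q = 32516384329/4353104700 in ≈ 7.470 in

CN(I) from CN(II)=90: (4.2·90)/(10 − 0.058·90) = 18900/239 ≈ 79.079
Max retention: S = 1000/(18900/239) − 10 = 500/189 in (≈ 2.646 in)
Ia = 0.2S: 0.2·2.646 = 0.529 in (exactly 100/189)
Since P=10.070 > Ia=0.529: effective rainfall P−Ia = 180323/18900 in
Q = (180323/18900)²/((180323/18900) + 500/189) = (32516384329/357210000)/(230323/18900) = 32516384329/4353104700 in ≈ 7.470 in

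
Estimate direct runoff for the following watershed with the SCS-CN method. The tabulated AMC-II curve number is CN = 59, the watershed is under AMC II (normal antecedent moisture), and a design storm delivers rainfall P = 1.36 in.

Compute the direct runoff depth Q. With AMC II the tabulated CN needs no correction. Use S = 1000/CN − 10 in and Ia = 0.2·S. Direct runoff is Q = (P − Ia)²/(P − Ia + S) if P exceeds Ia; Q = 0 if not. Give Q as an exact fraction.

Q = 0 in ≈ 0.000 in

AMC II — tabulated CN = 59 applies directly.
Retention S: 1000/CN − 10 with CN=59.000 → S = 410/59 ≈ 6.949 in
Ia = 0.2S: 0.2·6.949 = 1.390 in (exactly 82/59)
P = 1.360 ≤ Ia = 1.390 in: entire storm abstracted, Q = 0.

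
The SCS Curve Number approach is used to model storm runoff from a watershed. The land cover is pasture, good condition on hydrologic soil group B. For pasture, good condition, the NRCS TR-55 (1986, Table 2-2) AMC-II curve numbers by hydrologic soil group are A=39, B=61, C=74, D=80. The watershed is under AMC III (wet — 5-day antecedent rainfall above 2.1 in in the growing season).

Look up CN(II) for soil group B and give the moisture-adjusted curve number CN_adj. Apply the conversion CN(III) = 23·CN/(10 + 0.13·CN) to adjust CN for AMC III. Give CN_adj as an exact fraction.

CN_adj = 140300/1793 ≈ 78.249

NRCS table: pasture, good condition, soil group B → CN(II) = 61
Wet (AMC III): CN(III) = 23·61/(10 + 0.13·61) = 1403/(1793/100) = 140300/1793 ≈ 78.249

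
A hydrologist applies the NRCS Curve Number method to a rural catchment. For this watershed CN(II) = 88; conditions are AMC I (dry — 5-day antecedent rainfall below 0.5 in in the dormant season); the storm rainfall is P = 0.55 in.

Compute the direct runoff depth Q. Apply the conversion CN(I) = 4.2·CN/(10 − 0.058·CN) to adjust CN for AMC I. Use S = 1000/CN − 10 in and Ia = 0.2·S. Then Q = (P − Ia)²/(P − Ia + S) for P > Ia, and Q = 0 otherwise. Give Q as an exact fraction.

Adjust CN=88 to AMC I: 4.2·88/(10 − 0.058·88) → (1848/5) ÷ (612/125) = 3850/51 ≈ 75.490
Retention S: 1000/CN − 10 with CN=75.490 → S = 250/77 ≈ 3.247 in
Ia = 0.2·(250/77) = 50/77 in ≈ 0.649 in
P = 0.550 ≤ Ia = 0.649 in: entire storm abstracted, Q = 0.

Q = 0 in ≈ 0.000 in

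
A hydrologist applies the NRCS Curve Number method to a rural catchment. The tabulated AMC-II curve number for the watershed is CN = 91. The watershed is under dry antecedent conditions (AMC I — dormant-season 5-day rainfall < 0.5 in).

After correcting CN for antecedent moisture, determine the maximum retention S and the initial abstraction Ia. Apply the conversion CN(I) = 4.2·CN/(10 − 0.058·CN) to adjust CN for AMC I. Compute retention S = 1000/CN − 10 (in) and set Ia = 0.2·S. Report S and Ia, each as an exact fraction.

Dry (AMC I): CN(I) = 4.2·91/(10 − 0.058·91) = (1911/5)/(2361/500) = 63700/787 ≈ 80.940
Max retention: S = 1000/(63700/787) − 10 = 1500/637 in (≈ 2.355 in)
Ia = 0.2·(1500/637) = 300/637 in ≈ 0.471 in

S = 1500/637 in ≈ 2.355 in; Ia = 300/637 in ≈ 0.471 in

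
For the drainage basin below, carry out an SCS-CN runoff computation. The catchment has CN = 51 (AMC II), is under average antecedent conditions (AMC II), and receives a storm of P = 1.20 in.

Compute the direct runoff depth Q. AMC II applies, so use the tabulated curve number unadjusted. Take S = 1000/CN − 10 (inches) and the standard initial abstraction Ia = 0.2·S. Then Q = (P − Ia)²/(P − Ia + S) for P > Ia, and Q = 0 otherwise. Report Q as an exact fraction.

CN(II) = 51; AMC II needs no correction.
Max retention: S = 1000/51 − 10 = 490/51 in (≈ 9.608 in)
Initial abstraction Ia = S/5 = (490/51)/5 = 98/51 ≈ 1.922 in
P = 1.200 ≤ Ia = 1.922 in: entire storm abstracted, Q = 0.

Q = 0 in ≈ 0.000 in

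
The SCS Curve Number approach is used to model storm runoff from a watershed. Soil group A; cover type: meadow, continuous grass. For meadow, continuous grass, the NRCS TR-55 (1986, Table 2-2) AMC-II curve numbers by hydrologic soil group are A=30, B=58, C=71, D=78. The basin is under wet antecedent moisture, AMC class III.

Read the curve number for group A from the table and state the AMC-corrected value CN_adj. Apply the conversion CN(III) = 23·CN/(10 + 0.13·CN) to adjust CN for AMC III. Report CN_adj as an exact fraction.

CN_adj = 6900/139 ≈ 49.640

NRCS table: meadow, continuous grass, soil group A → CN(II) = 30
Wet (AMC III): CN(III) = 23·30/(10 + 0.13·30) = 690/(139/10) = 6900/139 ≈ 49.640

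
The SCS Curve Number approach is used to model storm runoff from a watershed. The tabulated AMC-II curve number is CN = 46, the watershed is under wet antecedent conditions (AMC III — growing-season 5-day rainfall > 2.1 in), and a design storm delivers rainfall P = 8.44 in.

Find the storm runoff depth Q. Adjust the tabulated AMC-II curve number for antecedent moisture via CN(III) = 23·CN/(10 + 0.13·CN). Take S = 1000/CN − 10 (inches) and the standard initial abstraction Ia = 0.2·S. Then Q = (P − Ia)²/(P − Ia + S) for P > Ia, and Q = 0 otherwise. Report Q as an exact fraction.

Q = 9627338161/2190311275 in ≈ 4.395 in

Adjust CN=46 to AMC III: 23·46/(10 + 0.13·46) → 1058 ÷ (799/50) = 52900/799 ≈ 66.208
Retention S: 1000/CN − 10 with CN=66.208 → S = 2700/529 ≈ 5.104 in
Initial abstraction Ia = S/5 = (2700/529)/5 = 540/529 ≈ 1.021 in
P − Ia = 8.440 − 1.021 = 98119/13225 ≈ 7.419 in (> 0, runoff occurs)
Q = (98119/13225)²/((98119/13225) + 2700/529) = (9627338161/174900625)/(165619/13225) = 9627338161/2190311275 in ≈ 4.395 in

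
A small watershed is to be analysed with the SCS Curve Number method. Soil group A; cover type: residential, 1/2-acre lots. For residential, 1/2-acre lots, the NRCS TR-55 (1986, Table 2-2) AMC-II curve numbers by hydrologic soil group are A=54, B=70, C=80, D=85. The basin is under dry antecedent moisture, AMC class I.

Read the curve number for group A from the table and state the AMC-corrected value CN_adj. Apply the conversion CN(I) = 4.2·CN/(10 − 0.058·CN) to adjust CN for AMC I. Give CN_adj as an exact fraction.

NRCS table: residential, 1/2-acre lots, soil group A → CN(II) = 54
Dry (AMC I): CN(I) = 4.2·54/(10 − 0.058·54) = (1134/5)/(1717/250) = 56700/1717 ≈ 33.023

CN_adj = 56700/1717 ≈ 33.023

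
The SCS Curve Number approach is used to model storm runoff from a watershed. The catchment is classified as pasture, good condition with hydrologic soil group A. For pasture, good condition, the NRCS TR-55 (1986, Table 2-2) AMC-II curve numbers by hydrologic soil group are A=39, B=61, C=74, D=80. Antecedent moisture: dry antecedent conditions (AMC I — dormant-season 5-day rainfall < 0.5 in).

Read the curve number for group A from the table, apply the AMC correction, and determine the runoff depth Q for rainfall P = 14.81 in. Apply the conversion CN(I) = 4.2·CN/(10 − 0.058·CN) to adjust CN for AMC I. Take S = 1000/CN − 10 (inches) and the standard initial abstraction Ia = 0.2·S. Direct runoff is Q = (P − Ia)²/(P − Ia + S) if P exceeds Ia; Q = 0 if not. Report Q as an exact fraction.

Q = 363535437721/299175704100 in ≈ 1.215 in

NRCS table: pasture, good condition, soil group A → CN(II) = 39
CN(I) from CN(II)=39: (4.2·39)/(10 − 0.058·39) = 81900/3869 ≈ 21.168
Max retention: S = 1000/(81900/3869) − 10 = 30500/819 in (≈ 37.241 in)
Ia = 0.2S: 0.2·37.241 = 7.448 in (exactly 6100/819)
Excess rainfall: 14.810 − 7.448 = 7.362 in; P > Ia so Q > 0
Q = (602939/81900)²/((602939/81900) + 30500/819) = (363535437721/6707610000)/(3652939/81900) = 363535437721/299175704100 in ≈ 1.215 in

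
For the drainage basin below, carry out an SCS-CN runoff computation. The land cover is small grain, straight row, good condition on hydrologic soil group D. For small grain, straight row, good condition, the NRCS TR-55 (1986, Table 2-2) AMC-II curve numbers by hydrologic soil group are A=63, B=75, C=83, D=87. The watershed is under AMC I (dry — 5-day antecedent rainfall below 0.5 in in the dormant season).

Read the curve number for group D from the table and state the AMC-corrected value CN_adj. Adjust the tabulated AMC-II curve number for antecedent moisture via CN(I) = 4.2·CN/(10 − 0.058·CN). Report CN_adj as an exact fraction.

CN_adj = 182700/2477 ≈ 73.759

NRCS table: small grain, straight row, good condition, soil group D → CN(II) = 87
CN(I) from CN(II)=87: (4.2·87)/(10 − 0.058·87) = 182700/2477 ≈ 73.759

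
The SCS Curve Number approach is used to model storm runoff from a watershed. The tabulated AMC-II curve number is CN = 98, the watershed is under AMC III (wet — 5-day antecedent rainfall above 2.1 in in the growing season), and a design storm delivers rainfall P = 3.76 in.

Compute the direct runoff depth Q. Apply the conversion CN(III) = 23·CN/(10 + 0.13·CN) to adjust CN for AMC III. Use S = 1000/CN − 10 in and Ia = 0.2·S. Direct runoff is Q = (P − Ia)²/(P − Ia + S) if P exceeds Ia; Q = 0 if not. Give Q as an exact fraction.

Wet (AMC III): CN(III) = 23·98/(10 + 0.13·98) = 2254/(1137/50) = 112700/1137 ≈ 99.120
Max retention: S = 1000/(112700/1137) − 10 = 100/1127 in (≈ 0.089 in)
Ia = 0.2·(100/1127) = 20/1127 in ≈ 0.018 in
P − Ia = 3.760 − 0.018 = 105438/28175 ≈ 3.742 in (> 0, runoff occurs)
Q: (105438/28175)² ÷ (107938/28175) = 5558585922/1520576575 in (≈ 3.656 in)

Q = 5558585922/1520576575 in ≈ 3.656 in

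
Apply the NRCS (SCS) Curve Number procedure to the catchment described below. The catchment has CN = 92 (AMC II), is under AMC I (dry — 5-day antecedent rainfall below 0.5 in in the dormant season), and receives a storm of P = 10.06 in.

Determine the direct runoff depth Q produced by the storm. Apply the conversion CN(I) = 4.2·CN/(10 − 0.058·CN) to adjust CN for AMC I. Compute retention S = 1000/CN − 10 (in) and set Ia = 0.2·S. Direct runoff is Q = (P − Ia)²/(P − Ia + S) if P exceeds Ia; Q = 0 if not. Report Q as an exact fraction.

CN(I) from CN(II)=92: (4.2·92)/(10 − 0.058·92) = 48300/583 ≈ 82.847
Retention S: 1000/CN − 10 with CN=82.847 → S = 1000/483 ≈ 2.070 in
Initial abstraction Ia = S/5 = (1000/483)/5 = 200/483 ≈ 0.414 in
P − Ia = 10.060 − 0.414 = 232949/24150 ≈ 9.646 in (> 0, runoff occurs)
Q = (232949/24150)²/((232949/24150) + 1000/483) = (54265236601/583222500)/(282949/24150) = 54265236601/6833218350 in ≈ 7.941 in

Q = 54265236601/6833218350 in ≈ 7.941 in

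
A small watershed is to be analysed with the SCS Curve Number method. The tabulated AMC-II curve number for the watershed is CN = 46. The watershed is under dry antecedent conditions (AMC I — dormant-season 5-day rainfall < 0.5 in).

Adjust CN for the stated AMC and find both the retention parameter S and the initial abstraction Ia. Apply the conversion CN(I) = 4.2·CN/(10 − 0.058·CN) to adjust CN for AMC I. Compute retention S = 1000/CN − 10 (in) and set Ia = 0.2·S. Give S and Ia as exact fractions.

S = 4500/161 in ≈ 27.950 in; Ia = 900/161 in ≈ 5.590 in

Dry (AMC I): CN(I) = 4.2·46/(10 − 0.058·46) = (966/5)/(1833/250) = 16100/611 ≈ 26.350
Max retention: S = 1000/(16100/611) − 10 = 4500/161 in (≈ 27.950 in)
Ia = 0.2S: 0.2·27.950 = 5.590 in (exactly 900/161)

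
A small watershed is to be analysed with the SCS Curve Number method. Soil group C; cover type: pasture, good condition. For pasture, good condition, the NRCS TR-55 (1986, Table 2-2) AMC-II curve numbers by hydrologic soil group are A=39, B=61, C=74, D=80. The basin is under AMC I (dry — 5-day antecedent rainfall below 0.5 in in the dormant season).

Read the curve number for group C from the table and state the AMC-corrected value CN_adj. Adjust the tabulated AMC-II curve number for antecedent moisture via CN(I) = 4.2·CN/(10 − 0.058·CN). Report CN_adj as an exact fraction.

NRCS table: pasture, good condition, soil group C → CN(II) = 74
Adjust CN=74 to AMC I: 4.2·74/(10 − 0.058·74) → (1554/5) ÷ (1427/250) = 77700/1427 ≈ 54.450

CN_adj = 77700/1427 ≈ 54.450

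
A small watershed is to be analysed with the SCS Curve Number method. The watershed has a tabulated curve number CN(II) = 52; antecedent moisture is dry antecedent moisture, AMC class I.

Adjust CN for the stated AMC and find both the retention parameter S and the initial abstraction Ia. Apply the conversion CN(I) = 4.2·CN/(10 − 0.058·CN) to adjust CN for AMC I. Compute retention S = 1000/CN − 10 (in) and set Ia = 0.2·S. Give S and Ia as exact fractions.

Dry (AMC I): CN(I) = 4.2·52/(10 − 0.058·52) = (1092/5)/(873/125) = 9100/291 ≈ 31.271
S = 1000/(9100/291) − 10 = 2000/91 in ≈ 21.978 in
Initial abstraction Ia = S/5 = (2000/91)/5 = 400/91 ≈ 4.396 in

S = 2000/91 in ≈ 21.978 in; Ia = 400/91 in ≈ 4.396 in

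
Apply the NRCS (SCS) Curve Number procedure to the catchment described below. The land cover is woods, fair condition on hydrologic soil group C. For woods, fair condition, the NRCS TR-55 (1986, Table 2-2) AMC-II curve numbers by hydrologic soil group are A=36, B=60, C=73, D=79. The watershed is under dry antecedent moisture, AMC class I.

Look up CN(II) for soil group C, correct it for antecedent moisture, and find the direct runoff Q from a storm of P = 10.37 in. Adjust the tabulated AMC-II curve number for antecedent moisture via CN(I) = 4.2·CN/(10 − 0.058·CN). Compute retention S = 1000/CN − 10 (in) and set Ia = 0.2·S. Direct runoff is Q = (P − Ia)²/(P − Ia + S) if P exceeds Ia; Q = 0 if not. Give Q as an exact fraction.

Q = 193518168649/45474247700 in ≈ 4.256 in

NRCS table: woods, fair condition, soil group C → CN(II) = 73
Dry (AMC I): CN(I) = 4.2·73/(10 − 0.058·73) = (1533/5)/(2883/500) = 51100/961 ≈ 53.174
S = 1000/(51100/961) − 10 = 4500/511 in ≈ 8.806 in
Ia = 0.2·(4500/511) = 900/511 in ≈ 1.761 in
Since P=10.370 > Ia=1.761: effective rainfall P−Ia = 439907/51100 in
Q: (439907/51100)² ÷ (889907/51100) = 193518168649/45474247700 in (≈ 4.256 in)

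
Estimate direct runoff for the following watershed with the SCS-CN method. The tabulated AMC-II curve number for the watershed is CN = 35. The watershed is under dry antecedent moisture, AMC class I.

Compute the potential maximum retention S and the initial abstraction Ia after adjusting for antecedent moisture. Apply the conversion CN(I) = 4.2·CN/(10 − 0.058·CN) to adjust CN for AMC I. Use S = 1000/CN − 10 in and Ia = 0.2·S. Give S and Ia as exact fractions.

Dry (AMC I): CN(I) = 4.2·35/(10 − 0.058·35) = 147/(797/100) = 14700/797 ≈ 18.444
S = 1000/(14700/797) − 10 = 6500/147 in ≈ 44.218 in
Ia = 0.2S: 0.2·44.218 = 8.844 in (exactly 1300/147)

S = 6500/147 in ≈ 44.218 in; Ia = 1300/147 in ≈ 8.844 in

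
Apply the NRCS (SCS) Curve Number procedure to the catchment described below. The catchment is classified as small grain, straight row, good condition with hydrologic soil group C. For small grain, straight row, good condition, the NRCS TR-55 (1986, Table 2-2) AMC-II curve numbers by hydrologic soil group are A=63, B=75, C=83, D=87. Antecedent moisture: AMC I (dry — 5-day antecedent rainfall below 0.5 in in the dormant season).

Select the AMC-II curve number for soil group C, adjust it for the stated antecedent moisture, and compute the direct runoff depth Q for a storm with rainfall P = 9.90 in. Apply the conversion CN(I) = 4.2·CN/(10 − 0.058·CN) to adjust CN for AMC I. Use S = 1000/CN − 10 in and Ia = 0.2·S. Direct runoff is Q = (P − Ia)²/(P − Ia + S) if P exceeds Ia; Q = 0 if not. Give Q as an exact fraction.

NRCS table: small grain, straight row, good condition, soil group C → CN(II) = 83
Adjust CN=83 to AMC I: 4.2·83/(10 − 0.058·83) → (1743/5) ÷ (2593/500) = 174300/2593 ≈ 67.219
Max retention: S = 1000/(174300/2593) − 10 = 8500/1743 in (≈ 4.877 in)
Ia = 0.2·(8500/1743) = 1700/1743 in ≈ 0.975 in
P − Ia = 9.900 − 0.975 = 155557/17430 ≈ 8.925 in (> 0, runoff occurs)
Runoff Q = (P−Ia)²/(P−Ia+S) = (8.925)²/(8.925+4.877) = 24197980249/4192908510 ≈ 5.771 in

Q = 24197980249/4192908510 in ≈ 5.771 in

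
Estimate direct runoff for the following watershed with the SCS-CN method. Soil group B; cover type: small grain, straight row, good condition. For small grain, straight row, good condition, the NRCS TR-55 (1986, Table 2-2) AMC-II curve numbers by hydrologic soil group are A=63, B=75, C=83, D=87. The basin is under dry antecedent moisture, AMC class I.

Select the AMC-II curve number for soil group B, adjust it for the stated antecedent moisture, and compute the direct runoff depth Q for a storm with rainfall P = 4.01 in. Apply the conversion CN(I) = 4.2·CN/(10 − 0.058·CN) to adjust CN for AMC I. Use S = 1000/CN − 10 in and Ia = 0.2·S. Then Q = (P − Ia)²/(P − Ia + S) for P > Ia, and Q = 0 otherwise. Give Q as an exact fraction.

Q = 232959169/411156900 in ≈ 0.567 in

NRCS table: small grain, straight row, good condition, soil group B → CN(II) = 75
Dry (AMC I): CN(I) = 4.2·75/(10 − 0.058·75) = 315/(113/20) = 6300/113 ≈ 55.752
S = 1000/(6300/113) − 10 = 500/63 in ≈ 7.937 in
Ia = 0.2S: 0.2·7.937 = 1.587 in (exactly 100/63)
P − Ia = 4.010 − 1.587 = 15263/6300 ≈ 2.423 in (> 0, runoff occurs)
Runoff Q = (P−Ia)²/(P−Ia+S) = (2.423)²/(2.423+7.937) = 232959169/411156900 ≈ 0.567 in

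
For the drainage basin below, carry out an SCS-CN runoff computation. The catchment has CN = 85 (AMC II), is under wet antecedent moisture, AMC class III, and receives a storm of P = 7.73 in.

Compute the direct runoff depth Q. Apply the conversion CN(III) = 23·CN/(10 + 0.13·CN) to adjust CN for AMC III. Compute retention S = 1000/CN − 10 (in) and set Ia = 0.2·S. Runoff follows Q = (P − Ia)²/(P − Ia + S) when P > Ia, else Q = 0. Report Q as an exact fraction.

Adjust CN=85 to AMC III: 23·85/(10 + 0.13·85) → 1955 ÷ (421/20) = 39100/421 ≈ 92.874
Max retention: S = 1000/(39100/421) − 10 = 300/391 in (≈ 0.767 in)
Ia = 0.2S: 0.2·0.767 = 0.153 in (exactly 60/391)
P − Ia = 7.730 − 0.153 = 296243/39100 ≈ 7.577 in (> 0, runoff occurs)
Q: (296243/39100)² ÷ (326243/39100) = 87759915049/12756101300 in (≈ 6.880 in)

Q = 87759915049/12756101300 in ≈ 6.880 in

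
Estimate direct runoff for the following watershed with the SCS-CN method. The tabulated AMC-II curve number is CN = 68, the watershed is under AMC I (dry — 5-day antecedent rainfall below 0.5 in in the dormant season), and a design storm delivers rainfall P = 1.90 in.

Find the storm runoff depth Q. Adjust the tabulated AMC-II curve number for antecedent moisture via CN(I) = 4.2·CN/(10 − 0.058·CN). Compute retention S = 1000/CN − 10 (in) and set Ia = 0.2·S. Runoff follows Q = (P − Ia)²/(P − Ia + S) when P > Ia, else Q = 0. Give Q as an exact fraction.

Q = 0 in ≈ 0.000 in

CN(I) from CN(II)=68: (4.2·68)/(10 − 0.058·68) = 35700/757 ≈ 47.160
Retention S: 1000/CN − 10 with CN=47.160 → S = 4000/357 ≈ 11.204 in
Ia = 0.2·(4000/357) = 800/357 in ≈ 2.241 in
P = 1.900 ≤ Ia = 2.241 in: entire storm abstracted, Q = 0.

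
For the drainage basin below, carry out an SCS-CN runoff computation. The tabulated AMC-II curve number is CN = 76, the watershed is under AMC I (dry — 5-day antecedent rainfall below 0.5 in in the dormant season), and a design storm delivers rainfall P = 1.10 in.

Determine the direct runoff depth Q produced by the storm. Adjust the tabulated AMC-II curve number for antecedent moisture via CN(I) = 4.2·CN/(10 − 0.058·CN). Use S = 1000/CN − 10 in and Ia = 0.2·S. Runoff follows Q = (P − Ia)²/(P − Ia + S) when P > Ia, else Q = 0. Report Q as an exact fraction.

Q = 0 in ≈ 0.000 in

Dry (AMC I): CN(I) = 4.2·76/(10 − 0.058·76) = (1596/5)/(699/125) = 13300/233 ≈ 57.082
Max retention: S = 1000/(13300/233) − 10 = 1000/133 in (≈ 7.519 in)
Ia = 0.2·(1000/133) = 200/133 in ≈ 1.504 in
P = 1.100 ≤ Ia = 1.504 in: entire storm abstracted, Q = 0.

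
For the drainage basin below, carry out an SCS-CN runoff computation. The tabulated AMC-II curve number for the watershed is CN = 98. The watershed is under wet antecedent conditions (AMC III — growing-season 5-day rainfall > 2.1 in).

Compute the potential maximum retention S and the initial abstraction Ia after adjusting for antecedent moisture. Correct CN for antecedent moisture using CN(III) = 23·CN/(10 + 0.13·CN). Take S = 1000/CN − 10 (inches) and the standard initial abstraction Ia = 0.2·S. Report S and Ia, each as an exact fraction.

S = 100/1127 in ≈ 0.089 in; Ia = 20/1127 in ≈ 0.018 in

Wet (AMC III): CN(III) = 23·98/(10 + 0.13·98) = 2254/(1137/50) = 112700/1137 ≈ 99.120
S = 1000/(112700/1137) − 10 = 100/1127 in ≈ 0.089 in
Ia = 0.2S: 0.2·0.089 = 0.018 in (exactly 20/1127)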